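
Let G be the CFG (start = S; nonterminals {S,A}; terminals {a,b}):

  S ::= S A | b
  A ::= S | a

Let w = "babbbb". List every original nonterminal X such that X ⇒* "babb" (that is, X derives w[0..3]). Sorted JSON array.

Convert to CNF:
  S -> S A | b
  A -> S A | a | b

Fill CYK table bottom-up — only the sub-triangle for w[0..3]:
  [0..0]={A,S}  "b"
  [1..1]={A}  "a"
  [2..2]={A,S}  "b"
  [3..3]={A,S}  "b"
  [0..1]={A,S}  "ba"
  [1..2]=∅  "ab"
  [2..3]={A,S}  "bb"
  [0..2]={A,S}  "bab"
  [1..3]=∅  "abb"
  [0..3]={A,S}  "babb"

Original NTs in T[0,3] deriving "babb": ["A", "S"]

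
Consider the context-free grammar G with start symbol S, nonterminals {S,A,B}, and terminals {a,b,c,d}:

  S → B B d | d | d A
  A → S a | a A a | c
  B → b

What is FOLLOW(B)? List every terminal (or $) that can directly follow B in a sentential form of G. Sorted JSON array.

FIRST iteration:
iter 1:
  A via A→a A a: +{a}
  A via A→c: +{c}
  B via B→b: +{b}
  S via S→B B d: +{b}
  S via S→d: +{d}
  FIRST(S)={b,d}  FIRST(A)={a,c}  FIRST(B)={b}
iter 2:
  A via A→S a: +{b,d}
  FIRST(S)={b,d}  FIRST(A)={a,b,c,d}  FIRST(B)={b}
iter 3: (stable)
  FIRST(S)={b,d}  FIRST(A)={a,b,c,d}  FIRST(B)={b}

FOLLOW sets:
initialize: $ ∈ FOLLOW(S)
round 1:
  A→S a: FOLLOW(S) ⊇ FIRST(a) = {a}; new: +{a}
  A→a A a: FOLLOW(A) ⊇ FIRST(a) = {a}; new: +{a}
  S→B B d: FOLLOW(B) ⊇ FIRST(B) = {b}; new: +{b}
  S→B B d: FOLLOW(B) ⊇ FIRST(d) = {d}; new: +{d}
  S→d A: FOLLOW(A) ⊇ FOLLOW(S) ⊇ {$,a}; new: +{$}
  FOLLOW(S)={$,a}  FOLLOW(A)={$,a}  FOLLOW(B)={b,d}
round 2: (stable)
  FOLLOW(S)={$,a}  FOLLOW(A)={$,a}  FOLLOW(B)={b,d}

FOLLOW(B) = ["b", "d"]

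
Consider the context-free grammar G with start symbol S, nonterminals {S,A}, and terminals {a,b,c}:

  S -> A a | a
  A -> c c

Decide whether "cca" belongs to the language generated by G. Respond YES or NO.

CNF form of G:
  S -> A T1 | a
  A -> T0 T0
  T0 -> c
  T1 -> a

CYK table (by increasing span):
  T[0,0] 'c' = {T0}  orig:{}
  T[1,1] 'c' = {T0}  orig:{}
  T[2,2] 'a' = {S,T1}  orig:{S}
  T[0,1] 'cc' = {A}
  T[1,2] 'ca' = ∅
  T[0,2] 'cca' = {S}

S ∈ T[0,2] ⇒ YES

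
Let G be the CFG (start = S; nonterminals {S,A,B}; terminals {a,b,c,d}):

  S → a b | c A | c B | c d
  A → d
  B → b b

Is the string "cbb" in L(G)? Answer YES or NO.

Convert to CNF:
  S -> T1 T0 | T2 A | T2 B | T2 T3
  A -> d
  B -> T0 T0
  T0 -> b
  T1 -> a
  T2 -> c
  T3 -> d

Fill CYK table bottom-up:
  cell(0,0) c: {T2}  orig:{}
  cell(1,1) b: {T0}  orig:{}
  cell(2,2) b: {T0}  orig:{}
  cell(0,1) cb: ∅
  cell(1,2) bb: {B}
  cell(0,2) cbb: {S}

S ∈ T[0,2] ⇒ YES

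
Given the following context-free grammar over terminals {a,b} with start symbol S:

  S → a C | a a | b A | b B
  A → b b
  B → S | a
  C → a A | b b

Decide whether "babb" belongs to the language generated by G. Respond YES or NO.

Convert to CNF:
  S -> T0 A | T0 B | T1 C | T1 T1
  A -> T0 T0
  B -> T0 A | T0 B | T1 C | T1 T1 | a
  C -> T0 T0 | T1 A
  T0 -> b
  T1 -> a

Fill CYK table bottom-up:
  cell(0,0) b: {T0}  orig:{}
  cell(1,1) a: {B,T1}  orig:{B}
  cell(2,2) b: {T0}  orig:{}
  cell(3,3) b: {T0}  orig:{}
  cell(0,1) ba: {B,S}
  cell(1,2) ab: ∅
  cell(2,3) bb: {A,C}
  cell(0,2) bab: ∅
  cell(1,3) abb: {B,C,S}
  cell(0,3) babb: {B,S}

S ∈ T[0,3] ⇒ YES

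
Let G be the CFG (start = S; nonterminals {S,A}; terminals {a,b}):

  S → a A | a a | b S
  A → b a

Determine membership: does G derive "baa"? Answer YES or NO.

CNF form of G:
  S -> T0 S | T1 A | T1 T1
  A -> T0 T1
  T0 -> b
  T1 -> a

CYK fill:
  T[0,0] 'b' = {T0}  orig:{}
  T[1,1] 'a' = {T1}  orig:{}
  T[2,2] 'a' = {T1}  orig:{}
  T[0,1] 'ba' = {A}
  T[1,2] 'aa' = {S}
  T[0,2] 'baa' = {S}

S ∈ T[0,2] ⇒ YES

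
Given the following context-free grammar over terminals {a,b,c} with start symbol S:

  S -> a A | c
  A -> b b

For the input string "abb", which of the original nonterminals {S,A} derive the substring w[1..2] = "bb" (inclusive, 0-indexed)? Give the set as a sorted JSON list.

CNF form of G:
  S -> T1 A | c
  A -> T0 T0
  T0 -> b
  T1 -> a

Fill CYK table bottom-up, restricted to cells inside w[1..2]:
  cell(1,1) b: {T0}  orig:{}
  cell(2,2) b: {T0}  orig:{}
  cell(1,2) bb: {A}

Original NTs in T[1,2] deriving "bb": ["A"]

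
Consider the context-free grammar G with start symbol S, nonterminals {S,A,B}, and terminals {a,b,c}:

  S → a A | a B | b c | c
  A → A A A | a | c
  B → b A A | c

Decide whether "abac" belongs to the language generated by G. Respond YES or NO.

Convert to CNF:
  S -> T0 T2 | T1 A | T1 B | c
  A -> A X3 | a | c
  B -> T0 X4 | c
  T0 -> b
  T1 -> a
  T2 -> c
  X3 -> A A
  X4 -> A A

CYK fill:
  cell(0,0) a: {A,T1}  orig:{A}
  cell(1,1) b: {T0}  orig:{}
  cell(2,2) a: {A,T1}  orig:{A}
  cell(3,3) c: {A,B,S,T2}  orig:{A,B,S}
  cell(0,1) ab: ∅
  cell(1,2) ba: ∅
  cell(2,3) ac: {S,X3,X4}  orig:{S}
  cell(0,2) aba: ∅
  cell(1,3) bac: {B}
  cell(0,3) abac: {S}

S ∈ T[0,3] ⇒ YES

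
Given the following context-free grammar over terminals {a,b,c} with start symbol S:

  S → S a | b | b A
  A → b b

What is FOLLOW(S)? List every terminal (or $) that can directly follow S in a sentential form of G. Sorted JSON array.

FIRST sets, iterate to fixpoint:
round 1:
  A via A→b b: +{b}
  S via S→b: +{b}
  FIRST(S)={b}  FIRST(A)={b}
round 2: done
  FIRST(S)={b}  FIRST(A)={b}

FOLLOW sets:
seed FOLLOW(S) with $
[1]
  S→S a: FOLLOW(S) ⊇ FIRST(a) = {a}; new: +{a}
  S→b A: FOLLOW(A) ⊇ FOLLOW(S) ⊇ {$,a}; new: +{$,a}
  FOLLOW[S]={$,a}  FOLLOW[A]={$,a}
[2] done
  FOLLOW[S]={$,a}  FOLLOW[A]={$,a}

FOLLOW(S) = ["$", "a"]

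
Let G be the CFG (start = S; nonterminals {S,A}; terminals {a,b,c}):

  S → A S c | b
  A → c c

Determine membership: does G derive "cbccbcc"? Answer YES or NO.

CNF form of G:
  S -> A X1 | b
  A -> T0 T0
  T0 -> c
  X1 -> S T0

CYK fill:
  T[0,0] 'c' = {T0}  orig:{}
  T[1,1] 'b' = {S}
  T[2,2] 'c' = {T0}  orig:{}
  T[3,3] 'c' = {T0}  orig:{}
  T[4,4] 'b' = {S}
  T[5,5] 'c' = {T0}  orig:{}
  T[6,6] 'c' = {T0}  orig:{}
  T[0,1] 'cb' = ∅
  T[1,2] 'bc' = {X1}  orig:{}
  T[2,3] 'cc' = {A}
  T[3,4] 'cb' = ∅
  T[4,5] 'bc' = {X1}  orig:{}
  T[5,6] 'cc' = {A}
  T[0,2] 'cbc' = ∅
  T[1,3] 'bcc' = ∅
  T[2,4] 'ccb' = ∅
  T[3,5] 'cbc' = ∅
  T[4,6] 'bcc' = ∅
  T[0,3] 'cbcc' = ∅
  T[1,4] 'bccb' = ∅
  T[2,5] 'ccbc' = {S}
  T[3,6] 'cbcc' = ∅
  T[0,4] 'cbccb' = ∅
  T[1,5] 'bccbc' = ∅
  T[2,6] 'ccbcc' = {X1}  orig:{}
  T[0,5] 'cbccbc' = ∅
  T[1,6] 'bccbcc' = ∅
  T[0,6] 'cbccbcc' = ∅

S ∉ T[0,6] ⇒ NO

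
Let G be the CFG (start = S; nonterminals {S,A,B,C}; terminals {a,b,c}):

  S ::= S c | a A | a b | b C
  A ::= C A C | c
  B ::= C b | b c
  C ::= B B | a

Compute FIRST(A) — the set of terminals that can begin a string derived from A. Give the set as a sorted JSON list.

FIRST iteration:
round 1:
  A via A→c: +{c}
  B via B→b c: +{b}
  C via C→B B: +{b}
  C via C→a: +{a}
  S via S→a A: +{a}
  S via S→b C: +{b}
  FIRST[S]={a,b}  FIRST[A]={c}  FIRST[B]={b}  FIRST[C]={a,b}
round 2:
  A via A→C A C: +{a,b}
  B via B→C b: +{a}
  FIRST[S]={a,b}  FIRST[A]={a,b,c}  FIRST[B]={a,b}  FIRST[C]={a,b}
round 3: (stable)
  FIRST[S]={a,b}  FIRST[A]={a,b,c}  FIRST[B]={a,b}  FIRST[C]={a,b}

FIRST(A) = ["a", "b", "c"]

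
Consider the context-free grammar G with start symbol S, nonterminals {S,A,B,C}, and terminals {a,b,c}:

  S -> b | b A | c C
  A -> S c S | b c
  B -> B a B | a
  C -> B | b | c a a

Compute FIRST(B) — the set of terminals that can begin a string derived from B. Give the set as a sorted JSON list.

FIRST iteration:
[1]
  A via A→b c: +{b}
  B via B→a: +{a}
  C via C→B: +{a}
  C via C→b: +{b}
  C via C→c a a: +{c}
  S via S→b: +{b}
  S via S→c C: +{c}
  S: {b,c}  A: {b}  B: {a}  C: {a,b,c}
[2]
  A via A→S c S: +{c}
  S: {b,c}  A: {b,c}  B: {a}  C: {a,b,c}
[3] (no change)
  S: {b,c}  A: {b,c}  B: {a}  C: {a,b,c}

FIRST(B) = ["a"]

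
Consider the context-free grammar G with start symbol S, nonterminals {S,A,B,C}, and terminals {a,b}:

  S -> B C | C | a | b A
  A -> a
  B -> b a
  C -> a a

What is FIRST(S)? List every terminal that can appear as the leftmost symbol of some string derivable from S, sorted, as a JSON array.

FIRST iteration:
[1]
  A via A→a: +{a}
  B via B→b a: +{b}
  C via C→a a: +{a}
  S via S→B C: +{b}
  S via S→C: +{a}
  FIRST[S]={a,b}  FIRST[A]={a}  FIRST[B]={b}  FIRST[C]={a}
[2] (no change)
  FIRST[S]={a,b}  FIRST[A]={a}  FIRST[B]={b}  FIRST[C]={a}

FIRST(S) = ["a", "b"]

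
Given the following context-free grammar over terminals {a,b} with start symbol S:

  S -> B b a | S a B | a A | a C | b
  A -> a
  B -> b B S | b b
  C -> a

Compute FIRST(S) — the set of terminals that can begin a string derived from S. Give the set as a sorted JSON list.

FIRST iteration:
pass 1:
  A via A→a: +{a}
  B via B→b B S: +{b}
  C via C→a: +{a}
  S via S→B b a: +{b}
  S via S→a A: +{a}
  FIRST(S)={a,b}  FIRST(A)={a}  FIRST(B)={b}  FIRST(C)={a}
pass 2: — fixpoint
  FIRST(S)={a,b}  FIRST(A)={a}  FIRST(B)={b}  FIRST(C)={a}

FIRST(S) = ["a", "b"]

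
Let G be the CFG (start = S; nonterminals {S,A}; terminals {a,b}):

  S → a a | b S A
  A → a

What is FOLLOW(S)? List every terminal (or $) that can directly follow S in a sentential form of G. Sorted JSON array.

FIRST iteration:
[1]
  A via A→a: +{a}
  S via S→a a: +{a}
  S via S→b S A: +{b}
  S: {a,b}  A: {a}
[2] done
  S: {a,b}  A: {a}

FOLLOW iteration:
seed FOLLOW(S) with $
pass 1:
  S→b S A: FOLLOW(S) ⊇ FIRST(A) = {a}; new: +{a}
  S→b S A: FOLLOW(A) ⊇ FOLLOW(S) ⊇ {$,a}; new: +{$,a}
  FOLLOW[S]={$,a}  FOLLOW[A]={$,a}
pass 2: — fixpoint
  FOLLOW[S]={$,a}  FOLLOW[A]={$,a}

FOLLOW(S) = ["$", "a"]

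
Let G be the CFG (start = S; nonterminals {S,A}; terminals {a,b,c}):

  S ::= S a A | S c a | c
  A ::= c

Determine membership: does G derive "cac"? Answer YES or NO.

Convert to CNF:
  S -> S X2 | S X3 | c
  A -> c
  T0 -> a
  T1 -> c
  X2 -> T0 A
  X3 -> T1 T0

CYK table (by increasing span):
  cell(0,0) c: {A,S,T1}  orig:{A,S}
  cell(1,1) a: {T0}  orig:{}
  cell(2,2) c: {A,S,T1}  orig:{A,S}
  cell(0,1) ca: {X3}  orig:{}
  cell(1,2) ac: {X2}  orig:{}
  cell(0,2) cac: {S}

S ∈ T[0,2] ⇒ YES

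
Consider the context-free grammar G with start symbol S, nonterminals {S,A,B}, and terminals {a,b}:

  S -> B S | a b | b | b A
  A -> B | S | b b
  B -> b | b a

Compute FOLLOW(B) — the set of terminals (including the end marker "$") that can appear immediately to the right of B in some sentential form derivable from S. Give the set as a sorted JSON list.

Compute FIRST by fixpoint:
iter 1:
  A via A→b b: +{b}
  B via B→b: +{b}
  S via S→B S: +{b}
  S via S→a b: +{a}
  FIRST(S)={a,b}  FIRST(A)={b}  FIRST(B)={b}
iter 2:
  A via A→S: +{a}
  FIRST(S)={a,b}  FIRST(A)={a,b}  FIRST(B)={b}
iter 3: — fixpoint
  FIRST(S)={a,b}  FIRST(A)={a,b}  FIRST(B)={b}

Compute FOLLOW by fixpoint:
FOLLOW(S) := {$}
pass 1:
  S→B S: FOLLOW(B) ⊇ FIRST(S) = {a,b}; new: +{a,b}
  S→b A: FOLLOW(A) ⊇ FOLLOW(S) ⊇ {$}; new: +{$}
  FOLLOW(S)={$}  FOLLOW(A)={$}  FOLLOW(B)={a,b}
pass 2:
  A→B: FOLLOW(B) ⊇ FOLLOW(A) ⊇ {$}; new: +{$}
  FOLLOW(S)={$}  FOLLOW(A)={$}  FOLLOW(B)={$,a,b}
pass 3: — fixpoint
  FOLLOW(S)={$}  FOLLOW(A)={$}  FOLLOW(B)={$,a,b}

FOLLOW(B) = ["$", "a", "b"]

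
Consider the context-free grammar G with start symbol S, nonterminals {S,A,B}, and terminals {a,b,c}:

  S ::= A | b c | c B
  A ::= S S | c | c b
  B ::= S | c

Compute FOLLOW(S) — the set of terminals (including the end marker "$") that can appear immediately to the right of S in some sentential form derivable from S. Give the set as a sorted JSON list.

Compute FIRST by fixpoint:
pass 1:
  A via A→c: +{c}
  B via B→c: +{c}
  S via S→A: +{c}
  S via S→b c: +{b}
  S: {b,c}  A: {c}  B: {c}
pass 2:
  A via A→S S: +{b}
  B via B→S: +{b}
  S: {b,c}  A: {b,c}  B: {b,c}
pass 3: done
  S: {b,c}  A: {b,c}  B: {b,c}

FOLLOW sets:
initialize: $ ∈ FOLLOW(S)
[1]
  A→S S: FOLLOW(S) ⊇ FIRST(S) = {b,c}; new: +{b,c}
  S→A: FOLLOW(A) ⊇ FOLLOW(S) ⊇ {$,b,c}; new: +{$,b,c}
  S→c B: FOLLOW(B) ⊇ FOLLOW(S) ⊇ {$,b,c}; new: +{$,b,c}
  S: {$,b,c}  A: {$,b,c}  B: {$,b,c}
[2] (no change)
  S: {$,b,c}  A: {$,b,c}  B: {$,b,c}

FOLLOW(S) = ["$", "b", "c"]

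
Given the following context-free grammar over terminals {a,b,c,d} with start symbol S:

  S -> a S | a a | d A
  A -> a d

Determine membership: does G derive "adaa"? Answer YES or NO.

Convert to CNF:
  S -> T0 S | T0 T0 | T1 A
  A -> T0 T1
  T0 -> a
  T1 -> d

CYK table (by increasing span):
  T[0,0] 'a' = {T0}  orig:{}
  T[1,1] 'd' = {T1}  orig:{}
  T[2,2] 'a' = {T0}  orig:{}
  T[3,3] 'a' = {T0}  orig:{}
  T[0,1] 'ad' = {A}
  T[1,2] 'da' = ∅
  T[2,3] 'aa' = {S}
  T[0,2] 'ada' = ∅
  T[1,3] 'daa' = ∅
  T[0,3] 'adaa' = ∅

S ∉ T[0,3] ⇒ NO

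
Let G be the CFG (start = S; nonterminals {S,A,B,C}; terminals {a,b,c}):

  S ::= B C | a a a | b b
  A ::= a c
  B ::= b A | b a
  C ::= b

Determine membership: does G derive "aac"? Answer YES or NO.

Convert to CNF:
  S -> B C | T0 X3 | T2 T2
  A -> T0 T1
  B -> T2 A | T2 T0
  C -> b
  T0 -> a
  T1 -> c
  T2 -> b
  X3 -> T0 T0

CYK fill:
  [0..0]={T0}  "a"  orig:{}
  [1..1]={T0}  "a"  orig:{}
  [2..2]={T1}  "c"  orig:{}
  [0..1]={X3}  "aa"  orig:{}
  [1..2]={A}  "ac"
  [0..2]=∅  "aac"

S ∉ T[0,2] ⇒ NO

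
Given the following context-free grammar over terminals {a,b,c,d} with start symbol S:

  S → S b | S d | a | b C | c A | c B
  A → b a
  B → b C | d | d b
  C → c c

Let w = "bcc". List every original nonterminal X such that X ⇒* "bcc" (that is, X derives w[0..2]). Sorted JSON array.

CNF form of G:
  S -> S T0 | S T2 | T0 C | T3 A | T3 B | a
  A -> T0 T1
  B -> T0 C | T2 T0 | d
  C -> T3 T3
  T0 -> b
  T1 -> a
  T2 -> d
  T3 -> c

CYK fill, restricted to cells inside w[0..2]:
  cell(0,0) b: {T0}  orig:{}
  cell(1,1) c: {T3}  orig:{}
  cell(2,2) c: {T3}  orig:{}
  cell(0,1) bc: ∅
  cell(1,2) cc: {C}
  cell(0,2) bcc: {B,S}

Original NTs in T[0,2] deriving "bcc": ["B", "S"]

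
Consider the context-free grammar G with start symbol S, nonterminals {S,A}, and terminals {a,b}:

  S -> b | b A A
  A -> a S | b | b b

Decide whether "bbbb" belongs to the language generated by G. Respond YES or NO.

CNF form of G:
  S -> T1 X2 | b
  A -> T0 S | T1 T1 | b
  T0 -> a
  T1 -> b
  X2 -> A A

Fill CYK table bottom-up:
  cell(0,0) b: {A,S,T1}  orig:{A,S}
  cell(1,1) b: {A,S,T1}  orig:{A,S}
  cell(2,2) b: {A,S,T1}  orig:{A,S}
  cell(3,3) b: {A,S,T1}  orig:{A,S}
  cell(0,1) bb: {A,X2}  orig:{A}
  cell(1,2) bb: {A,X2}  orig:{A}
  cell(2,3) bb: {A,X2}  orig:{A}
  cell(0,2) bbb: {S,X2}  orig:{S}
  cell(1,3) bbb: {S,X2}  orig:{S}
  cell(0,3) bbbb: {S,X2}  orig:{S}

S ∈ T[0,3] ⇒ YES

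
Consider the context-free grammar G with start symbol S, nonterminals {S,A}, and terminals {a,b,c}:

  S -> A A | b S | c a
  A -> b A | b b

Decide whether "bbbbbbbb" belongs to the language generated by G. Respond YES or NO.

CNF form of G:
  S -> A A | T0 S | T1 T2
  A -> T0 A | T0 T0
  T0 -> b
  T1 -> c
  T2 -> a

CYK fill:
  T[0,0] 'b' = {T0}  orig:{}
  T[1,1] 'b' = {T0}  orig:{}
  T[2,2] 'b' = {T0}  orig:{}
  T[3,3] 'b' = {T0}  orig:{}
  T[4,4] 'b' = {T0}  orig:{}
  T[5,5] 'b' = {T0}  orig:{}
  T[6,6] 'b' = {T0}  orig:{}
  T[7,7] 'b' = {T0}  orig:{}
  T[0,1] 'bb' = {A}
  T[1,2] 'bb' = {A}
  T[2,3] 'bb' = {A}
  T[3,4] 'bb' = {A}
  T[4,5] 'bb' = {A}
  T[5,6] 'bb' = {A}
  T[6,7] 'bb' = {A}
  T[0,2] 'bbb' = {A}
  T[1,3] 'bbb' = {A}
  T[2,4] 'bbb' = {A}
  T[3,5] 'bbb' = {A}
  T[4,6] 'bbb' = {A}
  T[5,7] 'bbb' = {A}
  T[0,3] 'bbbb' = {A,S}
  T[1,4] 'bbbb' = {A,S}
  T[2,5] 'bbbb' = {A,S}
  T[3,6] 'bbbb' = {A,S}
  T[4,7] 'bbbb' = {A,S}
  T[0,4] 'bbbbb' = {A,S}
  T[1,5] 'bbbbb' = {A,S}
  T[2,6] 'bbbbb' = {A,S}
  T[3,7] 'bbbbb' = {A,S}
  T[0,5] 'bbbbbb' = {A,S}
  T[1,6] 'bbbbbb' = {A,S}
  T[2,7] 'bbbbbb' = {A,S}
  T[0,6] 'bbbbbbb' = {A,S}
  T[1,7] 'bbbbbbb' = {A,S}
  T[0,7] 'bbbbbbbb' = {A,S}

S ∈ T[0,7] ⇒ YES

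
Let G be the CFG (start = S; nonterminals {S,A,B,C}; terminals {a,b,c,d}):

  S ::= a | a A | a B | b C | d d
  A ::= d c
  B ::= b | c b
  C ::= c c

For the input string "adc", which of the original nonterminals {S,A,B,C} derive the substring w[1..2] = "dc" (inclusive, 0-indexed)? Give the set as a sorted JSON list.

Convert to CNF:
  S -> T0 T0 | T2 C | T3 A | T3 B | a
  A -> T0 T1
  B -> T1 T2 | b
  C -> T1 T1
  T0 -> d
  T1 -> c
  T2 -> b
  T3 -> a

Fill CYK table bottom-up (cells [i..j] with 1 ≤ i ≤ j ≤ 2 only):
  T[1,1] 'd' = {T0}  orig:{}
  T[2,2] 'c' = {T1}  orig:{}
  T[1,2] 'dc' = {A}

Original NTs in T[1,2] deriving "dc": ["A"]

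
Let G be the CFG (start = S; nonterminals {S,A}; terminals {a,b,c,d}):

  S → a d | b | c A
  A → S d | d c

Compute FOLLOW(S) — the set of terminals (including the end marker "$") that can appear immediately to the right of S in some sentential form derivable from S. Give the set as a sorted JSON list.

Compute FIRST by fixpoint:
iter 1:
  A via A→d c: +{d}
  S via S→a d: +{a}
  S via S→b: +{b}
  S via S→c A: +{c}
  S: {a,b,c}  A: {d}
iter 2:
  A via A→S d: +{a,b,c}
  S: {a,b,c}  A: {a,b,c,d}
iter 3: — fixpoint
  S: {a,b,c}  A: {a,b,c,d}

FOLLOW iteration:
seed FOLLOW(S) with $
round 1:
  A→S d: FOLLOW(S) ⊇ FIRST(d) = {d}; new: +{d}
  S→c A: FOLLOW(A) ⊇ FOLLOW(S) ⊇ {$,d}; new: +{$,d}
  S: {$,d}  A: {$,d}
round 2: (no change)
  S: {$,d}  A: {$,d}

FOLLOW(S) = ["$", "d"]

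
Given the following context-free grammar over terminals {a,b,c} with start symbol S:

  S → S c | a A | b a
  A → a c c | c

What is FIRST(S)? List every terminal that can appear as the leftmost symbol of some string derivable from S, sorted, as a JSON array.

FIRST iteration:
pass 1:
  A via A→a c c: +{a}
  A via A→c: +{c}
  S via S→a A: +{a}
  S via S→b a: +{b}
  S: {a,b}  A: {a,c}
pass 2: done
  S: {a,b}  A: {a,c}

FIRST(S) = ["a", "b"]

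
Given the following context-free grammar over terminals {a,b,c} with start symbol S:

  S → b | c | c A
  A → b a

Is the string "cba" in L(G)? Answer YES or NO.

Convert to CNF:
  S -> T2 A | b | c
  A -> T0 T1
  T0 -> b
  T1 -> a
  T2 -> c

CYK fill:
  T[0,0] 'c' = {S,T2}  orig:{S}
  T[1,1] 'b' = {S,T0}  orig:{S}
  T[2,2] 'a' = {T1}  orig:{}
  T[0,1] 'cb' = ∅
  T[1,2] 'ba' = {A}
  T[0,2] 'cba' = {S}

S ∈ T[0,2] ⇒ YES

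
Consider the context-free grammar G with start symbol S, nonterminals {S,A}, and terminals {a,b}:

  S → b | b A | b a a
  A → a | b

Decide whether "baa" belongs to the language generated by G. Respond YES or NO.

Convert to CNF:
  S -> T0 A | T0 X2 | b
  A -> a | b
  T0 -> b
  T1 -> a
  X2 -> T1 T1

CYK fill:
  cell(0,0) b: {A,S,T0}  orig:{A,S}
  cell(1,1) a: {A,T1}  orig:{A}
  cell(2,2) a: {A,T1}  orig:{A}
  cell(0,1) ba: {S}
  cell(1,2) aa: {X2}  orig:{}
  cell(0,2) baa: {S}

S ∈ T[0,2] ⇒ YES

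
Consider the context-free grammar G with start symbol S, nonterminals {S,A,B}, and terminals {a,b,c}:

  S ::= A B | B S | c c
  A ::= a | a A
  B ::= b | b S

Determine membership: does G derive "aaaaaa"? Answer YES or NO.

Convert to CNF:
  S -> A B | B S | T2 T2
  A -> T0 A | a
  B -> T1 S | b
  T0 -> a
  T1 -> b
  T2 -> c

Fill CYK table bottom-up:
  T[0,0] 'a' = {A,T0}  orig:{A}
  T[1,1] 'a' = {A,T0}  orig:{A}
  T[2,2] 'a' = {A,T0}  orig:{A}
  T[3,3] 'a' = {A,T0}  orig:{A}
  T[4,4] 'a' = {A,T0}  orig:{A}
  T[5,5] 'a' = {A,T0}  orig:{A}
  T[0,1] 'aa' = {A}
  T[1,2] 'aa' = {A}
  T[2,3] 'aa' = {A}
  T[3,4] 'aa' = {A}
  T[4,5] 'aa' = {A}
  T[0,2] 'aaa' = {A}
  T[1,3] 'aaa' = {A}
  T[2,4] 'aaa' = {A}
  T[3,5] 'aaa' = {A}
  T[0,3] 'aaaa' = {A}
  T[1,4] 'aaaa' = {A}
  T[2,5] 'aaaa' = {A}
  T[0,4] 'aaaaa' = {A}
  T[1,5] 'aaaaa' = {A}
  T[0,5] 'aaaaaa' = {A}

S ∉ T[0,5] ⇒ NO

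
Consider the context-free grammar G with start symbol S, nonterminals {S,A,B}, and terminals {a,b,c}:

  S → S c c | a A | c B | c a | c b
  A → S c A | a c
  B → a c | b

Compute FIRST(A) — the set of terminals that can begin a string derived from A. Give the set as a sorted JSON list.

FIRST iteration:
[1]
  A via A→a c: +{a}
  B via B→a c: +{a}
  B via B→b: +{b}
  S via S→a A: +{a}
  S via S→c B: +{c}
  S: {a,c}  A: {a}  B: {a,b}
[2]
  A via A→S c A: +{c}
  S: {a,c}  A: {a,c}  B: {a,b}
[3] done
  S: {a,c}  A: {a,c}  B: {a,b}

FIRST(A) = ["a", "c"]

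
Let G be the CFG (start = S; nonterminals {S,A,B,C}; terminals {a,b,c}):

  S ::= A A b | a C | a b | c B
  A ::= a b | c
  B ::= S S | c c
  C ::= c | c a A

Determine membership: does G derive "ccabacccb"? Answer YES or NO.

CNF form of G:
  S -> A X4 | T0 C | T0 T1 | T2 B
  A -> T0 T1 | c
  B -> S S | T2 T2
  C -> T2 X3 | c
  T0 -> a
  T1 -> b
  T2 -> c
  X3 -> T0 A
  X4 -> A T1

CYK fill:
  [0..0]={A,C,T2}  "c"  orig:{A,C}
  [1..1]={A,C,T2}  "c"  orig:{A,C}
  [2..2]={T0}  "a"  orig:{}
  [3..3]={T1}  "b"  orig:{}
  [4..4]={T0}  "a"  orig:{}
  [5..5]={A,C,T2}  "c"  orig:{A,C}
  [6..6]={A,C,T2}  "c"  orig:{A,C}
  [7..7]={A,C,T2}  "c"  orig:{A,C}
  [8..8]={T1}  "b"  orig:{}
  [0..1]={B}  "cc"
  [1..2]=∅  "ca"
  [2..3]={A,S}  "ab"
  [3..4]=∅  "ba"
  [4..5]={S,X3}  "ac"  orig:{S}
  [5..6]={B}  "cc"
  [6..7]={B}  "cc"
  [7..8]={X4}  "cb"  orig:{}
  [0..2]=∅  "cca"
  [1..3]=∅  "cab"
  [2..4]=∅  "aba"
  [3..5]=∅  "bac"
  [4..6]=∅  "acc"
  [5..7]={S}  "ccc"
  [6..8]={S}  "ccb"
  [0..3]=∅  "ccab"
  [1..4]=∅  "caba"
  [2..5]={B}  "abac"
  [3..6]=∅  "bacc"
  [4..7]=∅  "accc"
  [5..8]=∅  "cccb"
  [0..4]=∅  "ccaba"
  [1..5]={S}  "cabac"
  [2..6]=∅  "abacc"
  [3..7]=∅  "baccc"
  [4..8]={B}  "acccb"
  [0..5]=∅  "ccabac"
  [1..6]=∅  "cabacc"
  [2..7]=∅  "abaccc"
  [3..8]=∅  "bacccb"
  [0..6]=∅  "ccabacc"
  [1..7]=∅  "cabaccc"
  [2..8]=∅  "abacccb"
  [0..7]=∅  "ccabaccc"
  [1..8]={B}  "cabacccb"
  [0..8]={S}  "ccabacccb"

S ∈ T[0,8] ⇒ YES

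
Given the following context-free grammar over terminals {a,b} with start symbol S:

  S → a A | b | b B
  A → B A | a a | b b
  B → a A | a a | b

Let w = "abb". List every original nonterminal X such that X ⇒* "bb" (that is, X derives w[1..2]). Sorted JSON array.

Convert to CNF:
  S -> T0 A | T1 B | b
  A -> B A | T0 T0 | T1 T1
  B -> T0 A | T0 T0 | b
  T0 -> a
  T1 -> b

CYK table (by increasing span), restricted to cells inside w[1..2]:
  T[1,1] 'b' = {B,S,T1}  orig:{B,S}
  T[2,2] 'b' = {B,S,T1}  orig:{B,S}
  T[1,2] 'bb' = {A,S}

Original NTs in T[1,2] deriving "bb": ["A", "S"]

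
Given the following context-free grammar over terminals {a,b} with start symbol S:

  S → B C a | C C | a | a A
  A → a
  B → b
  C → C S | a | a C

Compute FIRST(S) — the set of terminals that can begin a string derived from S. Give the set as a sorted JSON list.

FIRST sets, iterate to fixpoint:
round 1:
  A via A→a: +{a}
  B via B→b: +{b}
  C via C→a: +{a}
  S via S→B C a: +{b}
  S via S→C C: +{a}
  FIRST[S]={a,b}  FIRST[A]={a}  FIRST[B]={b}  FIRST[C]={a}
round 2: done
  FIRST[S]={a,b}  FIRST[A]={a}  FIRST[B]={b}  FIRST[C]={a}

FIRST(S) = ["a", "b"]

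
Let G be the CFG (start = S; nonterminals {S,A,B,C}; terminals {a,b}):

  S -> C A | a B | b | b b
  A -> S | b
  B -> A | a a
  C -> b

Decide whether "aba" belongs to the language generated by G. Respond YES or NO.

CNF form of G:
  S -> C A | T0 B | T1 T1 | b
  A -> C A | T0 B | T1 T1 | b
  B -> C A | T0 B | T0 T0 | T1 T1 | b
  C -> b
  T0 -> a
  T1 -> b

Fill CYK table bottom-up:
  cell(0,0) a: {T0}  orig:{}
  cell(1,1) b: {A,B,C,S,T1}  orig:{A,B,C,S}
  cell(2,2) a: {T0}  orig:{}
  cell(0,1) ab: {A,B,S}
  cell(1,2) ba: ∅
  cell(0,2) aba: ∅

S ∉ T[0,2] ⇒ NO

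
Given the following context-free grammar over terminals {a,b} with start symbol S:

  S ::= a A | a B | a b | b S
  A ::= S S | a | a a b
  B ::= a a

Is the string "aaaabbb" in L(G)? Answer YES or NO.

CNF form of G:
  S -> T0 A | T0 B | T0 T1 | T1 S
  A -> S S | T0 X2 | a
  B -> T0 T0
  T0 -> a
  T1 -> b
  X2 -> T0 T1

CYK fill:
  [0..0]={A,T0}  "a"  orig:{A}
  [1..1]={A,T0}  "a"  orig:{A}
  [2..2]={A,T0}  "a"  orig:{A}
  [3..3]={A,T0}  "a"  orig:{A}
  [4..4]={T1}  "b"  orig:{}
  [5..5]={T1}  "b"  orig:{}
  [6..6]={T1}  "b"  orig:{}
  [0..1]={B,S}  "aa"
  [1..2]={B,S}  "aa"
  [2..3]={B,S}  "aa"
  [3..4]={S,X2}  "ab"  orig:{S}
  [4..5]=∅  "bb"
  [5..6]=∅  "bb"
  [0..2]={S}  "aaa"
  [1..3]={S}  "aaa"
  [2..4]={A}  "aab"
  [3..5]=∅  "abb"
  [4..6]=∅  "bbb"
  [0..3]={A}  "aaaa"
  [1..4]={A,S}  "aaab"
  [2..5]=∅  "aabb"
  [3..6]=∅  "abbb"
  [0..4]={A,S}  "aaaab"
  [1..5]=∅  "aaabb"
  [2..6]=∅  "aabbb"
  [0..5]=∅  "aaaabb"
  [1..6]=∅  "aaabbb"
  [0..6]=∅  "aaaabbb"

S ∉ T[0,6] ⇒ NO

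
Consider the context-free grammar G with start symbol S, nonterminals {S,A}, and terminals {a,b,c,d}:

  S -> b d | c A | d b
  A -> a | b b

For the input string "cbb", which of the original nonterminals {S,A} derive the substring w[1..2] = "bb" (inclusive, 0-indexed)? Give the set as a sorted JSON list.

Convert to CNF:
  S -> T0 T1 | T1 T0 | T2 A
  A -> T0 T0 | a
  T0 -> b
  T1 -> d
  T2 -> c

CYK fill, restricted to cells inside w[1..2]:
  T[1,1] 'b' = {T0}  orig:{}
  T[2,2] 'b' = {T0}  orig:{}
  T[1,2] 'bb' = {A}

Original NTs in T[1,2] deriving "bb": ["A"]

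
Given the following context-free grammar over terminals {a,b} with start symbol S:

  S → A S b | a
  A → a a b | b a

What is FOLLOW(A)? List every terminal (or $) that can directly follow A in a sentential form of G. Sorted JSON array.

FIRST sets, iterate to fixpoint:
pass 1:
  A via A→a a b: +{a}
  A via A→b a: +{b}
  S via S→A S b: +{a,b}
  S: {a,b}  A: {a,b}
pass 2: (stable)
  S: {a,b}  A: {a,b}

Compute FOLLOW by fixpoint:
initialize: $ ∈ FOLLOW(S)
[1]
  S→A S b: FOLLOW(A) ⊇ FIRST(S) = {a,b}; new: +{a,b}
  S→A S b: FOLLOW(S) ⊇ FIRST(b) = {b}; new: +{b}
  S: {$,b}  A: {a,b}
[2] (no change)
  S: {$,b}  A: {a,b}

FOLLOW(A) = ["a", "b"]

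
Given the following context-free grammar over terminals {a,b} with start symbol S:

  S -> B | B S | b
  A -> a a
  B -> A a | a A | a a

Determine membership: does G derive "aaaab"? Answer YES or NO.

CNF form of G:
  S -> A T0 | B S | T0 A | T0 T0 | b
  A -> T0 T0
  B -> A T0 | T0 A | T0 T0
  T0 -> a

CYK table (by increasing span):
  T[0,0] 'a' = {T0}  orig:{}
  T[1,1] 'a' = {T0}  orig:{}
  T[2,2] 'a' = {T0}  orig:{}
  T[3,3] 'a' = {T0}  orig:{}
  T[4,4] 'b' = {S}
  T[0,1] 'aa' = {A,B,S}
  T[1,2] 'aa' = {A,B,S}
  T[2,3] 'aa' = {A,B,S}
  T[3,4] 'ab' = ∅
  T[0,2] 'aaa' = {B,S}
  T[1,3] 'aaa' = {B,S}
  T[2,4] 'aab' = {S}
  T[0,3] 'aaaa' = {S}
  T[1,4] 'aaab' = {S}
  T[0,4] 'aaaab' = {S}

S ∈ T[0,4] ⇒ YES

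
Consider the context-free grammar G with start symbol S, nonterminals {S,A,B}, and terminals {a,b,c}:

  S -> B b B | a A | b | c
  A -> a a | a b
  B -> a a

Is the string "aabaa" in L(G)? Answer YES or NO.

CNF form of G:
  S -> B X2 | T0 A | b | c
  A -> T0 T0 | T0 T1
  B -> T0 T0
  T0 -> a
  T1 -> b
  X2 -> T1 B

CYK table (by increasing span):
  [0..0]={T0}  "a"  orig:{}
  [1..1]={T0}  "a"  orig:{}
  [2..2]={S,T1}  "b"  orig:{S}
  [3..3]={T0}  "a"  orig:{}
  [4..4]={T0}  "a"  orig:{}
  [0..1]={A,B}  "aa"
  [1..2]={A}  "ab"
  [2..3]=∅  "ba"
  [3..4]={A,B}  "aa"
  [0..2]={S}  "aab"
  [1..3]=∅  "aba"
  [2..4]={X2}  "baa"  orig:{}
  [0..3]=∅  "aaba"
  [1..4]=∅  "abaa"
  [0..4]={S}  "aabaa"

S ∈ T[0,4] ⇒ YES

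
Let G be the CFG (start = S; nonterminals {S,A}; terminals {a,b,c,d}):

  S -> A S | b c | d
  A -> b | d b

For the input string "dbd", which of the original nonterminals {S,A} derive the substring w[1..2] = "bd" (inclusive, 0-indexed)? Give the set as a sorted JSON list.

CNF form of G:
  S -> A S | T1 T2 | d
  A -> T0 T1 | b
  T0 -> d
  T1 -> b
  T2 -> c

Fill CYK table bottom-up — only the sub-triangle for w[1..2]:
  T[1,1] 'b' = {A,T1}  orig:{A}
  T[2,2] 'd' = {S,T0}  orig:{S}
  T[1,2] 'bd' = {S}

Original NTs in T[1,2] deriving "bd": ["S"]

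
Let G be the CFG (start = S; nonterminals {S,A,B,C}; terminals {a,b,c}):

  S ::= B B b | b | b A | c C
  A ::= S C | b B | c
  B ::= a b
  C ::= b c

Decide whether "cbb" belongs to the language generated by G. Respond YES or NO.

CNF form of G:
  S -> B X3 | T0 A | T2 C | b
  A -> S C | T0 B | c
  B -> T1 T0
  C -> T0 T2
  T0 -> b
  T1 -> a
  T2 -> c
  X3 -> B T0

CYK fill:
  T[0,0] 'c' = {A,T2}  orig:{A}
  T[1,1] 'b' = {S,T0}  orig:{S}
  T[2,2] 'b' = {S,T0}  orig:{S}
  T[0,1] 'cb' = ∅
  T[1,2] 'bb' = ∅
  T[0,2] 'cbb' = ∅

S ∉ T[0,2] ⇒ NO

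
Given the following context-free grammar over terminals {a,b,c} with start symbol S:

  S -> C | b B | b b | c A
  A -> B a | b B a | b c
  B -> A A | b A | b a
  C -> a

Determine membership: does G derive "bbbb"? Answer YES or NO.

Convert to CNF:
  S -> T1 B | T1 T1 | T2 A | a
  A -> B T0 | T1 T2 | T1 X3
  B -> A A | T1 A | T1 T0
  C -> a
  T0 -> a
  T1 -> b
  T2 -> c
  X3 -> B T0

CYK table (by increasing span):
  [0..0]={T1}  "b"  orig:{}
  [1..1]={T1}  "b"  orig:{}
  [2..2]={T1}  "b"  orig:{}
  [3..3]={T1}  "b"  orig:{}
  [0..1]={S}  "bb"
  [1..2]={S}  "bb"
  [2..3]={S}  "bb"
  [0..2]=∅  "bbb"
  [1..3]=∅  "bbb"
  [0..3]=∅  "bbbb"

S ∉ T[0,3] ⇒ NO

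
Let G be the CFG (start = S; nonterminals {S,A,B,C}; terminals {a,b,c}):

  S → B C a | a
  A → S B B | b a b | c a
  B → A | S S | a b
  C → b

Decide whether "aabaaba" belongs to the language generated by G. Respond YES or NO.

Convert to CNF:
  S -> B X7 | a
  A -> S X3 | T0 X4 | T2 T1
  B -> S S | S X5 | T0 X6 | T1 T0 | T2 T1
  C -> b
  T0 -> b
  T1 -> a
  T2 -> c
  X3 -> B B
  X4 -> T1 T0
  X5 -> B B
  X6 -> T1 T0
  X7 -> C T1

Fill CYK table bottom-up:
  [0..0]={S,T1}  "a"  orig:{S}
  [1..1]={S,T1}  "a"  orig:{S}
  [2..2]={C,T0}  "b"  orig:{C}
  [3..3]={S,T1}  "a"  orig:{S}
  [4..4]={S,T1}  "a"  orig:{S}
  [5..5]={C,T0}  "b"  orig:{C}
  [6..6]={S,T1}  "a"  orig:{S}
  [0..1]={B}  "aa"
  [1..2]={B,X4,X6}  "ab"  orig:{B}
  [2..3]={X7}  "ba"  orig:{}
  [3..4]={B}  "aa"
  [4..5]={B,X4,X6}  "ab"  orig:{B}
  [5..6]={X7}  "ba"  orig:{}
  [0..2]=∅  "aab"
  [1..3]=∅  "aba"
  [2..4]=∅  "baa"
  [3..5]=∅  "aab"
  [4..6]=∅  "aba"
  [0..3]={S}  "aaba"
  [1..4]={X3,X5}  "abaa"  orig:{}
  [2..5]=∅  "baab"
  [3..6]={S}  "aaba"
  [0..4]={A,B}  "aabaa"
  [1..5]=∅  "abaab"
  [2..6]=∅  "baaba"
  [0..5]=∅  "aabaab"
  [1..6]=∅  "abaaba"
  [0..6]={S}  "aabaaba"

S ∈ T[0,6] ⇒ YES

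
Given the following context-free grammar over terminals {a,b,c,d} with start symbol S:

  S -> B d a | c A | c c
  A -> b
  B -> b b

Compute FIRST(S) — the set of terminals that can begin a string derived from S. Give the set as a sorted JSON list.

FIRST iteration:
pass 1:
  A via A→b: +{b}
  B via B→b b: +{b}
  S via S→B d a: +{b}
  S via S→c A: +{c}
  S: {b,c}  A: {b}  B: {b}
pass 2: (stable)
  S: {b,c}  A: {b}  B: {b}

FIRST(S) = ["b", "c"]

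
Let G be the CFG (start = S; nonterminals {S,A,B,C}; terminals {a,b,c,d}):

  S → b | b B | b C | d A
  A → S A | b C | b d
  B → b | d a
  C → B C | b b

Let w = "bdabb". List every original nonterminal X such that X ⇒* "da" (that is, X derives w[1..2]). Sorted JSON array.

CNF form of G:
  S -> T0 B | T0 C | T1 A | b
  A -> S A | T0 C | T0 T1
  B -> T1 T2 | b
  C -> B C | T0 T0
  T0 -> b
  T1 -> d
  T2 -> a

CYK fill, restricted to cells inside w[1..2]:
  cell(1,1) d: {T1}  orig:{}
  cell(2,2) a: {T2}  orig:{}
  cell(1,2) da: {B}

Original NTs in T[1,2] deriving "da": ["B"]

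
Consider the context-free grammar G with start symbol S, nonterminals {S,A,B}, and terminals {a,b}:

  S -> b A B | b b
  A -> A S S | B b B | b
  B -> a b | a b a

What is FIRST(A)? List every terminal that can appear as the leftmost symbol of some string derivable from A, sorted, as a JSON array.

Compute FIRST by fixpoint:
iter 1:
  A via A→b: +{b}
  B via B→a b: +{a}
  S via S→b A B: +{b}
  FIRST[S]={b}  FIRST[A]={b}  FIRST[B]={a}
iter 2:
  A via A→B b B: +{a}
  FIRST[S]={b}  FIRST[A]={a,b}  FIRST[B]={a}
iter 3: — fixpoint
  FIRST[S]={b}  FIRST[A]={a,b}  FIRST[B]={a}

FIRST(A) = ["a", "b"]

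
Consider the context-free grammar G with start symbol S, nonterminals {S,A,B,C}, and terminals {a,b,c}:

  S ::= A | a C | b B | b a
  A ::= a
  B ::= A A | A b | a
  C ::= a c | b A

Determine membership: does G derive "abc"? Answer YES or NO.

CNF form of G:
  S -> T0 B | T0 T1 | T1 C | a
  A -> a
  B -> A A | A T0 | a
  C -> T0 A | T1 T2
  T0 -> b
  T1 -> a
  T2 -> c

CYK fill:
  [0..0]={A,B,S,T1}  "a"  orig:{A,B,S}
  [1..1]={T0}  "b"  orig:{}
  [2..2]={T2}  "c"  orig:{}
  [0..1]={B}  "ab"
  [1..2]=∅  "bc"
  [0..2]=∅  "abc"

S ∉ T[0,2] ⇒ NO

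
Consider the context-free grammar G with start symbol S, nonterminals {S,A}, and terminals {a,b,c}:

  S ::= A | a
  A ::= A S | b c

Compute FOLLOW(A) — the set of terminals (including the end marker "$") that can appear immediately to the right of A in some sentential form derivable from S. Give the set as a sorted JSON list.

Compute FIRST by fixpoint:
pass 1:
  A via A→b c: +{b}
  S via S→A: +{b}
  S via S→a: +{a}
  S: {a,b}  A: {b}
pass 2: done
  S: {a,b}  A: {b}

FOLLOW sets:
FOLLOW(S) := {$}
round 1:
  A→A S: FOLLOW(A) ⊇ FIRST(S) = {a,b}; new: +{a,b}
  A→A S: FOLLOW(S) ⊇ FOLLOW(A) ⊇ {a,b}; new: +{a,b}
  S→A: FOLLOW(A) ⊇ FOLLOW(S) ⊇ {$,a,b}; new: +{$}
  FOLLOW(S)={$,a,b}  FOLLOW(A)={$,a,b}
round 2: (no change)
  FOLLOW(S)={$,a,b}  FOLLOW(A)={$,a,b}

FOLLOW(A) = ["$", "a", "b"]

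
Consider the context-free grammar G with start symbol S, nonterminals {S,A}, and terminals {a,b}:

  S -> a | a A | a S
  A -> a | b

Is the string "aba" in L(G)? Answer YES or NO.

CNF form of G:
  S -> T0 A | T0 S | a
  A -> a | b
  T0 -> a

CYK table (by increasing span):
  T[0,0] 'a' = {A,S,T0}  orig:{A,S}
  T[1,1] 'b' = {A}
  T[2,2] 'a' = {A,S,T0}  orig:{A,S}
  T[0,1] 'ab' = {S}
  T[1,2] 'ba' = ∅
  T[0,2] 'aba' = ∅

S ∉ T[0,2] ⇒ NO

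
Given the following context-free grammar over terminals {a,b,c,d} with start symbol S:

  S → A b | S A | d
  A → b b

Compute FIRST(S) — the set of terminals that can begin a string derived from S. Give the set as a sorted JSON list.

FIRST sets, iterate to fixpoint:
[1]
  A via A→b b: +{b}
  S via S→A b: +{b}
  S via S→d: +{d}
  FIRST(S)={b,d}  FIRST(A)={b}
[2] (no change)
  FIRST(S)={b,d}  FIRST(A)={b}

FIRST(S) = ["b", "d"]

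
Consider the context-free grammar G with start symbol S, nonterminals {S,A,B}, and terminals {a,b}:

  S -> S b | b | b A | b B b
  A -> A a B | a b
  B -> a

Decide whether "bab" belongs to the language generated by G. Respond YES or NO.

CNF form of G:
  S -> S T1 | T1 A | T1 X3 | b
  A -> A X2 | T0 T1
  B -> a
  T0 -> a
  T1 -> b
  X2 -> T0 B
  X3 -> B T1

CYK fill:
  [0..0]={S,T1}  "b"  orig:{S}
  [1..1]={B,T0}  "a"  orig:{B}
  [2..2]={S,T1}  "b"  orig:{S}
  [0..1]=∅  "ba"
  [1..2]={A,X3}  "ab"  orig:{A}
  [0..2]={S}  "bab"

S ∈ T[0,2] ⇒ YES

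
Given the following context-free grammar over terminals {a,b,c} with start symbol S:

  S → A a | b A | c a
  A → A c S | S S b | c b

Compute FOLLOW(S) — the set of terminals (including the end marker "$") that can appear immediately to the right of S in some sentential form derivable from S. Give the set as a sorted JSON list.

Compute FIRST by fixpoint:
[1]
  A via A→c b: +{c}
  S via S→A a: +{c}
  S via S→b A: +{b}
  S: {b,c}  A: {c}
[2]
  A via A→S S b: +{b}
  S: {b,c}  A: {b,c}
[3] — fixpoint
  S: {b,c}  A: {b,c}

FOLLOW sets:
FOLLOW(S) := {$}
iter 1:
  A→A c S: FOLLOW(A) ⊇ FIRST(c) = {c}; new: +{c}
  A→A c S: FOLLOW(S) ⊇ FOLLOW(A) ⊇ {c}; new: +{c}
  A→S S b: FOLLOW(S) ⊇ FIRST(S) = {b,c}; new: +{b}
  S→A a: FOLLOW(A) ⊇ FIRST(a) = {a}; new: +{a}
  S→b A: FOLLOW(A) ⊇ FOLLOW(S) ⊇ {$,b,c}; new: +{$,b}
  FOLLOW[S]={$,b,c}  FOLLOW[A]={$,a,b,c}
iter 2:
  A→A c S: FOLLOW(S) ⊇ FOLLOW(A) ⊇ {$,a,b,c}; new: +{a}
  FOLLOW[S]={$,a,b,c}  FOLLOW[A]={$,a,b,c}
iter 3: done
  FOLLOW[S]={$,a,b,c}  FOLLOW[A]={$,a,b,c}

FOLLOW(S) = ["$", "a", "b", "c"]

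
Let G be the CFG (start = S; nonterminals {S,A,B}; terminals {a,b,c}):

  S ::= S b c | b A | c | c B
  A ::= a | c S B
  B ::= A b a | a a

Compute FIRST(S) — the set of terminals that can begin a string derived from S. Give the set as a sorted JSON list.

FIRST iteration:
[1]
  A via A→a: +{a}
  A via A→c S B: +{c}
  B via B→A b a: +{a,c}
  S via S→b A: +{b}
  S via S→c: +{c}
  S: {b,c}  A: {a,c}  B: {a,c}
[2] (no change)
  S: {b,c}  A: {a,c}  B: {a,c}

FIRST(S) = ["b", "c"]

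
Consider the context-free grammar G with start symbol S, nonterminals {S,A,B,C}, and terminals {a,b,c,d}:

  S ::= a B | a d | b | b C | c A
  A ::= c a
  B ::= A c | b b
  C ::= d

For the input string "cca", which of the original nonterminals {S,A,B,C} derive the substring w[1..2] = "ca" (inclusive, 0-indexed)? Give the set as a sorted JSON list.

Convert to CNF:
  S -> T0 A | T1 B | T1 T3 | T2 C | b
  A -> T0 T1
  B -> A T0 | T2 T2
  C -> d
  T0 -> c
  T1 -> a
  T2 -> b
  T3 -> d

CYK table (by increasing span), restricted to cells inside w[1..2]:
  T[1,1] 'c' = {T0}  orig:{}
  T[2,2] 'a' = {T1}  orig:{}
  T[1,2] 'ca' = {A}

Original NTs in T[1,2] deriving "ca": ["A"]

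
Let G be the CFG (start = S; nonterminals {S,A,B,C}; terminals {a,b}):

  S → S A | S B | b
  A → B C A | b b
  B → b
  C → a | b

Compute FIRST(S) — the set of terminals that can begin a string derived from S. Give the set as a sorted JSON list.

FIRST iteration:
pass 1:
  A via A→b b: +{b}
  B via B→b: +{b}
  C via C→a: +{a}
  C via C→b: +{b}
  S via S→b: +{b}
  FIRST[S]={b}  FIRST[A]={b}  FIRST[B]={b}  FIRST[C]={a,b}
pass 2: (no change)
  FIRST[S]={b}  FIRST[A]={b}  FIRST[B]={b}  FIRST[C]={a,b}

FIRST(S) = ["b"]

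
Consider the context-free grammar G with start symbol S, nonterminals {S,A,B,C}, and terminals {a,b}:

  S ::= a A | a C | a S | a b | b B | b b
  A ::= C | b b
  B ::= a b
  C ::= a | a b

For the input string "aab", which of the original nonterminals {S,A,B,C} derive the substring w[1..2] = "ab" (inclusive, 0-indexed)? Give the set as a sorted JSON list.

Convert to CNF:
  S -> T0 A | T0 C | T0 S | T0 T1 | T1 B | T1 T1
  A -> T0 T1 | T1 T1 | a
  B -> T0 T1
  C -> T0 T1 | a
  T0 -> a
  T1 -> b

Fill CYK table bottom-up, restricted to cells inside w[1..2]:
  T[1,1] 'a' = {A,C,T0}  orig:{A,C}
  T[2,2] 'b' = {T1}  orig:{}
  T[1,2] 'ab' = {A,B,C,S}

Original NTs in T[1,2] deriving "ab": ["A", "B", "C", "S"]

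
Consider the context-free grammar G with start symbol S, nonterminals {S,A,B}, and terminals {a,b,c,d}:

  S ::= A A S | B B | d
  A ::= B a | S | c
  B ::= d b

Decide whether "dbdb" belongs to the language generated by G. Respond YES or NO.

Convert to CNF:
  S -> A X4 | B B | d
  A -> A X3 | B B | B T0 | c | d
  B -> T1 T2
  T0 -> a
  T1 -> d
  T2 -> b
  X3 -> A S
  X4 -> A S

Fill CYK table bottom-up:
  T[0,0] 'd' = {A,S,T1}  orig:{A,S}
  T[1,1] 'b' = {T2}  orig:{}
  T[2,2] 'd' = {A,S,T1}  orig:{A,S}
  T[3,3] 'b' = {T2}  orig:{}
  T[0,1] 'db' = {B}
  T[1,2] 'bd' = ∅
  T[2,3] 'db' = {B}
  T[0,2] 'dbd' = ∅
  T[1,3] 'bdb' = ∅
  T[0,3] 'dbdb' = {A,S}

S ∈ T[0,3] ⇒ YES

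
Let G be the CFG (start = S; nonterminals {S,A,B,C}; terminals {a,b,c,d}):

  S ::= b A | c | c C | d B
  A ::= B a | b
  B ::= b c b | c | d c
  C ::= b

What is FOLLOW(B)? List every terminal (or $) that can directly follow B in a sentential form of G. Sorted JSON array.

Compute FIRST by fixpoint:
[1]
  A via A→b: +{b}
  B via B→b c b: +{b}
  B via B→c: +{c}
  B via B→d c: +{d}
  C via C→b: +{b}
  S via S→b A: +{b}
  S via S→c: +{c}
  S via S→d B: +{d}
  FIRST(S)={b,c,d}  FIRST(A)={b}  FIRST(B)={b,c,d}  FIRST(C)={b}
[2]
  A via A→B a: +{c,d}
  FIRST(S)={b,c,d}  FIRST(A)={b,c,d}  FIRST(B)={b,c,d}  FIRST(C)={b}
[3] (no change)
  FIRST(S)={b,c,d}  FIRST(A)={b,c,d}  FIRST(B)={b,c,d}  FIRST(C)={b}

Compute FOLLOW by fixpoint:
initialize: $ ∈ FOLLOW(S)
[1]
  A→B a: FOLLOW(B) ⊇ FIRST(a) = {a}; new: +{a}
  S→b A: FOLLOW(A) ⊇ FOLLOW(S) ⊇ {$}; new: +{$}
  S→c C: FOLLOW(C) ⊇ FOLLOW(S) ⊇ {$}; new: +{$}
  S→d B: FOLLOW(B) ⊇ FOLLOW(S) ⊇ {$}; new: +{$}
  S: {$}  A: {$}  B: {$,a}  C: {$}
[2] — fixpoint
  S: {$}  A: {$}  B: {$,a}  C: {$}

FOLLOW(B) = ["$", "a"]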